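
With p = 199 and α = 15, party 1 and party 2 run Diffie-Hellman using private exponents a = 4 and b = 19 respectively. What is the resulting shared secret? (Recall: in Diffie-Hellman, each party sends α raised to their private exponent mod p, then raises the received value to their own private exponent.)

29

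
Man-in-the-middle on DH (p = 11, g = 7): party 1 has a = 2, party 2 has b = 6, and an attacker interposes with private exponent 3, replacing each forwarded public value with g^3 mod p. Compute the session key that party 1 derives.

Party 1 receives an attacker's public value M = 7^3 mod 11 instead of the honest one.
7^1 ≡ 7 (mod 11)
7^2 = (7^1)^2 ≡ 7^2 = 49 ≡ 5 (mod 11)
7^3 = 7^2 · 7^1 ≡ 5 · 7 ≡ 2 (mod 11).
So M = 2. Party 1 computes K = M^2 mod 11.
2^1 ≡ 2 (mod 11)
2^2 = (2^1)^2 ≡ 2^2 = 4 ≡ 4 (mod 11)

4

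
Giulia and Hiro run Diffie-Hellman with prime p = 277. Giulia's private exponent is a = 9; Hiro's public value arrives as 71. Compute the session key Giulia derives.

Shared key K = 71^9 mod 277.
71^1 ≡ 71 (mod 277)
71^2 = (71^1)^2 ≡ 71^2 = 5041 ≡ 55 (mod 277)
71^4 = (71^2)^2 ≡ 55^2 = 3025 ≡ 255 (mod 277)
71^8 = (71^4)^2 ≡ 255^2 = 65025 ≡ 207 (mod 277)
71^9 = 71^8 · 71^1 ≡ 207 · 71 ≡ 16 (mod 277).

16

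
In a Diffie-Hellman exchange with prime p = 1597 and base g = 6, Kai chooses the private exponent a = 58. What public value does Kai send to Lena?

692

Public value = 6^58 (mod 1597).
6^1 ≡ 6 (mod 1597)
6^2 = (6^1)^2 ≡ 6^2 = 36 ≡ 36 (mod 1597)
6^4 = (6^2)^2 ≡ 36^2 = 1296 ≡ 1296 (mod 1597)
6^8 = (6^4)^2 ≡ 1296^2 = 1679616 ≡ 1169 (mod 1597)
6^16 = (6^8)^2 ≡ 1169^2 = 1366561 ≡ 1126 (mod 1597)
6^32 = (6^16)^2 ≡ 1126^2 = 1267876 ≡ 1455 (mod 1597)
6^58 = 6^32 · 6^16 · 6^8 · 6^2 ≡ 1455 · 1126 · 1169 · 36 ≡ 692 (mod 1597).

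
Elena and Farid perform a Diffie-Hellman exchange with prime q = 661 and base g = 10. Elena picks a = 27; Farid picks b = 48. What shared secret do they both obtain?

176

Farid sends B = g^b mod q = 10^48 mod 661.
10^1 ≡ 10 (mod 661)
10^2 = (10^1)^2 ≡ 10^2 = 100 ≡ 100 (mod 661)
10^4 = (10^2)^2 ≡ 100^2 = 10000 ≡ 85 (mod 661)
10^8 = (10^4)^2 ≡ 85^2 = 7225 ≡ 615 (mod 661)
10^16 = (10^8)^2 ≡ 615^2 = 378225 ≡ 133 (mod 661)
10^32 = (10^16)^2 ≡ 133^2 = 17689 ≡ 503 (mod 661)
10^48 = 10^32 · 10^16 ≡ 503 · 133 ≡ 138 (mod 661).
So B = 138. Elena then computes K = B^a mod q = 138^27 mod 661.
138^1 ≡ 138 (mod 661)
138^2 = (138^1)^2 ≡ 138^2 = 19044 ≡ 536 (mod 661)
138^4 = (138^2)^2 ≡ 536^2 = 287296 ≡ 422 (mod 661)
138^8 = (138^4)^2 ≡ 422^2 = 178084 ≡ 275 (mod 661)
138^16 = (138^8)^2 ≡ 275^2 = 75625 ≡ 271 (mod 661)
138^27 = 138^16 · 138^8 · 138^2 · 138^1 ≡ 271 · 275 · 536 · 138 ≡ 176 (mod 661).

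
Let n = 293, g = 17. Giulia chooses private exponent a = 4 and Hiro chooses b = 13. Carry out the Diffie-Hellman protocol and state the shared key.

226

Giulia sends A = g^a mod n = 17^4 mod 293.
17^1 ≡ 17 (mod 293)
17^2 = (17^1)^2 ≡ 17^2 = 289 ≡ 289 (mod 293)
17^4 = (17^2)^2 ≡ 289^2 = 83521 ≡ 16 (mod 293)
So A = 16. Hiro then computes K = A^b mod n = 16^13 mod 293.
16^1 ≡ 16 (mod 293)
16^2 = (16^1)^2 ≡ 16^2 = 256 ≡ 256 (mod 293)
16^4 = (16^2)^2 ≡ 256^2 = 65536 ≡ 197 (mod 293)
16^8 = (16^4)^2 ≡ 197^2 = 38809 ≡ 133 (mod 293)
16^13 = 16^8 · 16^4 · 16^1 ≡ 133 · 197 · 16 ≡ 226 (mod 293).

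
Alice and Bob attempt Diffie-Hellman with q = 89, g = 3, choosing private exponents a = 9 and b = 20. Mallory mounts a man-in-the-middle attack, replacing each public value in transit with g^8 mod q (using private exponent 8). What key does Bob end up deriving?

45

Bob receives Mallory's public value M = 3^8 mod 89 instead of the honest one.
3^1 ≡ 3 (mod 89)
3^2 = (3^1)^2 ≡ 3^2 = 9 ≡ 9 (mod 89)
3^4 = (3^2)^2 ≡ 9^2 = 81 ≡ 81 (mod 89)
3^8 = (3^4)^2 ≡ 81^2 = 6561 ≡ 64 (mod 89)
So M = 64. Bob computes K = M^20 mod 89.
64^1 ≡ 64 (mod 89)
64^2 = (64^1)^2 ≡ 64^2 = 4096 ≡ 2 (mod 89)
64^4 = (64^2)^2 ≡ 2^2 = 4 ≡ 4 (mod 89)
64^8 = (64^4)^2 ≡ 4^2 = 16 ≡ 16 (mod 89)
64^16 = (64^8)^2 ≡ 16^2 = 256 ≡ 78 (mod 89)
64^20 = 64^16 · 64^4 ≡ 78 · 4 ≡ 45 (mod 89).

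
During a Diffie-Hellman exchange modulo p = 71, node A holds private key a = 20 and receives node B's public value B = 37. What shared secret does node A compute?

48

Shared key K = 37^20 mod 71.
37^1 ≡ 37 (mod 71)
37^2 = (37^1)^2 ≡ 37^2 = 1369 ≡ 20 (mod 71)
37^4 = (37^2)^2 ≡ 20^2 = 400 ≡ 45 (mod 71)
37^8 = (37^4)^2 ≡ 45^2 = 2025 ≡ 37 (mod 71)
37^16 = (37^8)^2 ≡ 37^2 = 1369 ≡ 20 (mod 71)
37^20 = 37^16 · 37^4 ≡ 20 · 45 ≡ 48 (mod 71).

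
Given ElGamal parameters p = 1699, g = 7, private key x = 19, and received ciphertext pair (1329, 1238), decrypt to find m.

Shared mask s = c₁^x mod p = 1329^19 mod 1699.
1329^1 ≡ 1329 (mod 1699)
1329^2 = (1329^1)^2 ≡ 1329^2 = 1766241 ≡ 980 (mod 1699)
1329^4 = (1329^2)^2 ≡ 980^2 = 960400 ≡ 465 (mod 1699)
1329^8 = (1329^4)^2 ≡ 465^2 = 216225 ≡ 452 (mod 1699)
1329^16 = (1329^8)^2 ≡ 452^2 = 204304 ≡ 424 (mod 1699)
1329^19 = 1329^16 · 1329^2 · 1329^1 ≡ 424 · 980 · 1329 ≡ 110 (mod 1699).
So s = 110; s⁻¹ ≡ 1560 (mod 1699).
m = c₂ · s⁻¹ mod 1699 = 1238 · 1560 mod 1699 = 1216.

1216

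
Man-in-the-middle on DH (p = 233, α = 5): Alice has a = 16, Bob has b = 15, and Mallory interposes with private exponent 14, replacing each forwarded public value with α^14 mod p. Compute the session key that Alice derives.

Alice receives Mallory's public value M = 5^14 mod 233 instead of the honest one.
5^1 ≡ 5 (mod 233)
5^2 = (5^1)^2 ≡ 5^2 = 25 ≡ 25 (mod 233)
5^4 = (5^2)^2 ≡ 25^2 = 625 ≡ 159 (mod 233)
5^8 = (5^4)^2 ≡ 159^2 = 25281 ≡ 117 (mod 233)
5^14 = 5^8 · 5^4 · 5^2 ≡ 117 · 159 · 25 ≡ 7 (mod 233).
So M = 7. Alice computes K = M^16 mod 233.
7^1 ≡ 7 (mod 233)
7^2 = (7^1)^2 ≡ 7^2 = 49 ≡ 49 (mod 233)
7^4 = (7^2)^2 ≡ 49^2 = 2401 ≡ 71 (mod 233)
7^8 = (7^4)^2 ≡ 71^2 = 5041 ≡ 148 (mod 233)
7^16 = (7^8)^2 ≡ 148^2 = 21904 ≡ 2 (mod 233)

2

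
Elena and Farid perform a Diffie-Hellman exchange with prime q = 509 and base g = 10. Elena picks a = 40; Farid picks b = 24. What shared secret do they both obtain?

57

Elena sends A = g^a mod q = 10^40 mod 509.
10^1 ≡ 10 (mod 509)
10^2 = (10^1)^2 ≡ 10^2 = 100 ≡ 100 (mod 509)
10^4 = (10^2)^2 ≡ 100^2 = 10000 ≡ 329 (mod 509)
10^8 = (10^4)^2 ≡ 329^2 = 108241 ≡ 333 (mod 509)
10^16 = (10^8)^2 ≡ 333^2 = 110889 ≡ 436 (mod 509)
10^32 = (10^16)^2 ≡ 436^2 = 190096 ≡ 239 (mod 509)
10^40 = 10^32 · 10^8 ≡ 239 · 333 ≡ 183 (mod 509).
So A = 183. Farid then computes K = A^b mod q = 183^24 mod 509.
183^1 ≡ 183 (mod 509)
183^2 = (183^1)^2 ≡ 183^2 = 33489 ≡ 404 (mod 509)
183^4 = (183^2)^2 ≡ 404^2 = 163216 ≡ 336 (mod 509)
183^8 = (183^4)^2 ≡ 336^2 = 112896 ≡ 407 (mod 509)
183^16 = (183^8)^2 ≡ 407^2 = 165649 ≡ 224 (mod 509)
183^24 = 183^16 · 183^8 ≡ 224 · 407 ≡ 57 (mod 509).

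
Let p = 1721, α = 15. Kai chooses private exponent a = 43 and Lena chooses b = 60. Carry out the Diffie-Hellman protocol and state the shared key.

Kai sends A = α^a mod p = 15^43 mod 1721.
15^1 ≡ 15 (mod 1721)
15^2 = (15^1)^2 ≡ 15^2 = 225 ≡ 225 (mod 1721)
15^4 = (15^2)^2 ≡ 225^2 = 50625 ≡ 716 (mod 1721)
15^8 = (15^4)^2 ≡ 716^2 = 512656 ≡ 1519 (mod 1721)
15^16 = (15^8)^2 ≡ 1519^2 = 2307361 ≡ 1221 (mod 1721)
15^32 = (15^16)^2 ≡ 1221^2 = 1490841 ≡ 455 (mod 1721)
15^43 = 15^32 · 15^8 · 15^2 · 15^1 ≡ 455 · 1519 · 225 · 15 ≡ 232 (mod 1721).
So A = 232. Lena then computes K = A^b mod p = 232^60 mod 1721.
232^1 ≡ 232 (mod 1721)
232^2 = (232^1)^2 ≡ 232^2 = 53824 ≡ 473 (mod 1721)
232^4 = (232^2)^2 ≡ 473^2 = 223729 ≡ 1720 (mod 1721)
232^8 = (232^4)^2 ≡ 1720^2 = 2958400 ≡ 1 (mod 1721)
232^16 = (232^8)^2 ≡ 1^2 = 1 ≡ 1 (mod 1721)
232^32 = (232^16)^2 ≡ 1^2 = 1 ≡ 1 (mod 1721)
232^60 = 232^32 · 232^16 · 232^8 · 232^4 ≡ 1 · 1 · 1 · 1720 ≡ 1720 (mod 1721).

1720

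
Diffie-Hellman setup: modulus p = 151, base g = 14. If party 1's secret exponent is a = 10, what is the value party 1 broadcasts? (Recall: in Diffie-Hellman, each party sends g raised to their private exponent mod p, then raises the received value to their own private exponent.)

85

Public value = 14^10 (mod 151).
14^1 ≡ 14 (mod 151)
14^2 = (14^1)^2 ≡ 14^2 = 196 ≡ 45 (mod 151)
14^4 = (14^2)^2 ≡ 45^2 = 2025 ≡ 62 (mod 151)
14^8 = (14^4)^2 ≡ 62^2 = 3844 ≡ 69 (mod 151)
14^10 = 14^8 · 14^2 ≡ 69 · 45 ≡ 85 (mod 151).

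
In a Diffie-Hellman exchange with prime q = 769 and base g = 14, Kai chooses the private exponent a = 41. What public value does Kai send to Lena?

454

Public value = 14^{41} \pmod{769}.
14^1 ≡ 14 (mod 769)
14^2 = (14^1)^2 ≡ 14^2 = 196 ≡ 196 (mod 769)
14^4 = (14^2)^2 ≡ 196^2 = 38416 ≡ 735 (mod 769)
14^8 = (14^4)^2 ≡ 735^2 = 540225 ≡ 387 (mod 769)
14^16 = (14^8)^2 ≡ 387^2 = 149769 ≡ 583 (mod 769)
14^32 = (14^16)^2 ≡ 583^2 = 339889 ≡ 760 (mod 769)
14^41 = 14^32 · 14^8 · 14^1 ≡ 760 · 387 · 14 ≡ 454 (mod 769).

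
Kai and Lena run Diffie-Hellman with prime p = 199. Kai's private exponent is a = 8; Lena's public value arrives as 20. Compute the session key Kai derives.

16

Shared key K = 20^8 mod 199.
20^1 ≡ 20 (mod 199)
20^2 = (20^1)^2 ≡ 20^2 = 400 ≡ 2 (mod 199)
20^4 = (20^2)^2 ≡ 2^2 = 4 ≡ 4 (mod 199)
20^8 = (20^4)^2 ≡ 4^2 = 16 ≡ 16 (mod 199)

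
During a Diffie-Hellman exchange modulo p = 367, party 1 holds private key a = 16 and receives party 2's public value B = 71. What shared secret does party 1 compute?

Shared key K = 71^16 mod 367.
71^1 ≡ 71 (mod 367)
71^2 = (71^1)^2 ≡ 71^2 = 5041 ≡ 270 (mod 367)
71^4 = (71^2)^2 ≡ 270^2 = 72900 ≡ 234 (mod 367)
71^8 = (71^4)^2 ≡ 234^2 = 54756 ≡ 73 (mod 367)
71^16 = (71^8)^2 ≡ 73^2 = 5329 ≡ 191 (mod 367)

191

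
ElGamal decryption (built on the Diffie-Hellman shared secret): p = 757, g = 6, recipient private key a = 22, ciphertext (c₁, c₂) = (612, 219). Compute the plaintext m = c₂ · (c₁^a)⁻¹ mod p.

520

Shared mask s = c₁^a mod p = 612^22 mod 757.
612^1 ≡ 612 (mod 757)
612^2 = (612^1)^2 ≡ 612^2 = 374544 ≡ 586 (mod 757)
612^4 = (612^2)^2 ≡ 586^2 = 343396 ≡ 475 (mod 757)
612^8 = (612^4)^2 ≡ 475^2 = 225625 ≡ 39 (mod 757)
612^16 = (612^8)^2 ≡ 39^2 = 1521 ≡ 7 (mod 757)
612^22 = 612^16 · 612^4 · 612^2 ≡ 7 · 475 · 586 ≡ 689 (mod 757).
So s = 689; s⁻¹ ≡ 590 (mod 757).
m = c₂ · s⁻¹ mod 757 = 219 · 590 mod 757 = 520.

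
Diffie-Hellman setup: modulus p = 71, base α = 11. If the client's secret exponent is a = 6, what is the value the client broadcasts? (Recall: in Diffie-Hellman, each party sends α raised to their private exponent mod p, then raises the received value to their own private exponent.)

Public value = 11^6 (mod 71).
11^1 ≡ 11 (mod 71)
11^2 = (11^1)^2 ≡ 11^2 = 121 ≡ 50 (mod 71)
11^4 = (11^2)^2 ≡ 50^2 = 2500 ≡ 15 (mod 71)
11^6 = 11^4 · 11^2 ≡ 15 · 50 ≡ 40 (mod 71).

40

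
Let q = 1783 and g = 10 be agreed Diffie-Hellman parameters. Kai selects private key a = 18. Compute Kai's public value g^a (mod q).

502

Public value = 10^18 (mod 1783).
10^1 ≡ 10 (mod 1783)
10^2 = (10^1)^2 ≡ 10^2 = 100 ≡ 100 (mod 1783)
10^4 = (10^2)^2 ≡ 100^2 = 10000 ≡ 1085 (mod 1783)
10^8 = (10^4)^2 ≡ 1085^2 = 1177225 ≡ 445 (mod 1783)
10^16 = (10^8)^2 ≡ 445^2 = 198025 ≡ 112 (mod 1783)
10^18 = 10^16 · 10^2 ≡ 112 · 100 ≡ 502 (mod 1783).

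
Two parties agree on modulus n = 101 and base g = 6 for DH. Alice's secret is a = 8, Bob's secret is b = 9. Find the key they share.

36

Alice sends A = g^a mod n = 6^8 mod 101.
6^1 ≡ 6 (mod 101)
6^2 = (6^1)^2 ≡ 6^2 = 36 ≡ 36 (mod 101)
6^4 = (6^2)^2 ≡ 36^2 = 1296 ≡ 84 (mod 101)
6^8 = (6^4)^2 ≡ 84^2 = 7056 ≡ 87 (mod 101)
So A = 87. Bob then computes K = A^b mod n = 87^9 mod 101.
87^1 ≡ 87 (mod 101)
87^2 = (87^1)^2 ≡ 87^2 = 7569 ≡ 95 (mod 101)
87^4 = (87^2)^2 ≡ 95^2 = 9025 ≡ 36 (mod 101)
87^8 = (87^4)^2 ≡ 36^2 = 1296 ≡ 84 (mod 101)
87^9 = 87^8 · 87^1 ≡ 84 · 87 ≡ 36 (mod 101).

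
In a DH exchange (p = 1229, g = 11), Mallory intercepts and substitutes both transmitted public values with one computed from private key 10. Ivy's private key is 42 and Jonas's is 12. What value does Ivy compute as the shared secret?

Ivy receives Mallory's public value M = 11^10 mod 1229 instead of the honest one.
11^1 ≡ 11 (mod 1229)
11^2 = (11^1)^2 ≡ 11^2 = 121 ≡ 121 (mod 1229)
11^4 = (11^2)^2 ≡ 121^2 = 14641 ≡ 1122 (mod 1229)
11^8 = (11^4)^2 ≡ 1122^2 = 1258884 ≡ 388 (mod 1229)
11^10 = 11^8 · 11^2 ≡ 388 · 121 ≡ 246 (mod 1229).
So M = 246. Ivy computes K = M^42 mod 1229.
246^1 ≡ 246 (mod 1229)
246^2 = (246^1)^2 ≡ 246^2 = 60516 ≡ 295 (mod 1229)
246^4 = (246^2)^2 ≡ 295^2 = 87025 ≡ 995 (mod 1229)
246^8 = (246^4)^2 ≡ 995^2 = 990025 ≡ 680 (mod 1229)
246^16 = (246^8)^2 ≡ 680^2 = 462400 ≡ 296 (mod 1229)
246^32 = (246^16)^2 ≡ 296^2 = 87616 ≡ 357 (mod 1229)
246^42 = 246^32 · 246^8 · 246^2 ≡ 357 · 680 · 295 ≡ 370 (mod 1229).

370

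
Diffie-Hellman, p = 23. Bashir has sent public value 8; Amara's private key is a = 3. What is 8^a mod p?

6

Shared key K = 8^3 mod 23.
8^1 ≡ 8 (mod 23)
8^2 = (8^1)^2 ≡ 8^2 = 64 ≡ 18 (mod 23)
8^3 = 8^2 · 8^1 ≡ 18 · 8 ≡ 6 (mod 23).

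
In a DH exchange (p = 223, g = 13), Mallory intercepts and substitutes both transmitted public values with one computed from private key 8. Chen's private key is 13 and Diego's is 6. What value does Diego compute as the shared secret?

Diego receives Mallory's public value M = 13^8 mod 223 instead of the honest one.
13^1 ≡ 13 (mod 223)
13^2 = (13^1)^2 ≡ 13^2 = 169 ≡ 169 (mod 223)
13^4 = (13^2)^2 ≡ 169^2 = 28561 ≡ 17 (mod 223)
13^8 = (13^4)^2 ≡ 17^2 = 289 ≡ 66 (mod 223)
So M = 66. Diego computes K = M^6 mod 223.
66^1 ≡ 66 (mod 223)
66^2 = (66^1)^2 ≡ 66^2 = 4356 ≡ 119 (mod 223)
66^4 = (66^2)^2 ≡ 119^2 = 14161 ≡ 112 (mod 223)
66^6 = 66^4 · 66^2 ≡ 112 · 119 ≡ 171 (mod 223).

171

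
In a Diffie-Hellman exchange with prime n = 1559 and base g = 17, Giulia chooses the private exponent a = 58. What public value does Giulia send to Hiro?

1542

Public value = 17^58 (mod 1559).
17^1 ≡ 17 (mod 1559)
17^2 = (17^1)^2 ≡ 17^2 = 289 ≡ 289 (mod 1559)
17^4 = (17^2)^2 ≡ 289^2 = 83521 ≡ 894 (mod 1559)
17^8 = (17^4)^2 ≡ 894^2 = 799236 ≡ 1028 (mod 1559)
17^16 = (17^8)^2 ≡ 1028^2 = 1056784 ≡ 1341 (mod 1559)
17^32 = (17^16)^2 ≡ 1341^2 = 1798281 ≡ 754 (mod 1559)
17^58 = 17^32 · 17^16 · 17^8 · 17^2 ≡ 754 · 1341 · 1028 · 289 ≡ 1542 (mod 1559).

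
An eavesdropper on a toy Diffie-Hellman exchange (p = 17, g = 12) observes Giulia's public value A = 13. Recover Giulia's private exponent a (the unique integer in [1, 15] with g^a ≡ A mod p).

4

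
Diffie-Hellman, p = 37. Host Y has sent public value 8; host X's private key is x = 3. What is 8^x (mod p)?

Shared key K = 8^3 mod 37.
8^1 ≡ 8 (mod 37)
8^2 = (8^1)^2 ≡ 8^2 = 64 ≡ 27 (mod 37)
8^3 = 8^2 · 8^1 ≡ 27 · 8 ≡ 31 (mod 37).

31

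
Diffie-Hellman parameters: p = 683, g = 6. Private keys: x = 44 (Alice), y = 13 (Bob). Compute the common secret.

603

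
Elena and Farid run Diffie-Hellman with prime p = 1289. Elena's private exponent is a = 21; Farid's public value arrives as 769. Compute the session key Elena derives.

Shared key K = 769^21 mod 1289.
769^1 ≡ 769 (mod 1289)
769^2 = (769^1)^2 ≡ 769^2 = 591361 ≡ 999 (mod 1289)
769^4 = (769^2)^2 ≡ 999^2 = 998001 ≡ 315 (mod 1289)
769^8 = (769^4)^2 ≡ 315^2 = 99225 ≡ 1261 (mod 1289)
769^16 = (769^8)^2 ≡ 1261^2 = 1590121 ≡ 784 (mod 1289)
769^21 = 769^16 · 769^4 · 769^1 ≡ 784 · 315 · 769 ≡ 3 (mod 1289).

3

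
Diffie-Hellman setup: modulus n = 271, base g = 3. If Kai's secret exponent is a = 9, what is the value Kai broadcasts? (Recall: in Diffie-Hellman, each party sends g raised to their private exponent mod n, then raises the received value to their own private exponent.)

Public value = 3^9 (mod 271).
3^1 ≡ 3 (mod 271)
3^2 = (3^1)^2 ≡ 3^2 = 9 ≡ 9 (mod 271)
3^4 = (3^2)^2 ≡ 9^2 = 81 ≡ 81 (mod 271)
3^8 = (3^4)^2 ≡ 81^2 = 6561 ≡ 57 (mod 271)
3^9 = 3^8 · 3^1 ≡ 57 · 3 ≡ 171 (mod 271).

171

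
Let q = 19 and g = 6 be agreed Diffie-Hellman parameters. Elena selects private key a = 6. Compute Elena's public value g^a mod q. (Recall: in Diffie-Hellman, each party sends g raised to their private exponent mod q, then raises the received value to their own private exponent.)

11

Public value = 6^6 mod 19.
6^1 ≡ 6 (mod 19)
6^2 = (6^1)^2 ≡ 6^2 = 36 ≡ 17 (mod 19)
6^4 = (6^2)^2 ≡ 17^2 = 289 ≡ 4 (mod 19)
6^6 = 6^4 · 6^2 ≡ 4 · 17 ≡ 11 (mod 19).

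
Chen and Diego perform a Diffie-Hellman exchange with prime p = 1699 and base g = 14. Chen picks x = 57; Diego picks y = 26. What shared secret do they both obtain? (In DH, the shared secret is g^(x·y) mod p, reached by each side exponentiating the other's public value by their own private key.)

114

Diego sends B = g^y mod p = 14^26 mod 1699.
14^1 ≡ 14 (mod 1699)
14^2 = (14^1)^2 ≡ 14^2 = 196 ≡ 196 (mod 1699)
14^4 = (14^2)^2 ≡ 196^2 = 38416 ≡ 1038 (mod 1699)
14^8 = (14^4)^2 ≡ 1038^2 = 1077444 ≡ 278 (mod 1699)
14^16 = (14^8)^2 ≡ 278^2 = 77284 ≡ 829 (mod 1699)
14^26 = 14^16 · 14^8 · 14^2 ≡ 829 · 278 · 196 ≡ 938 (mod 1699).
So B = 938. Chen then computes K = B^x mod p = 938^57 mod 1699.
938^1 ≡ 938 (mod 1699)
938^2 = (938^1)^2 ≡ 938^2 = 879844 ≡ 1461 (mod 1699)
938^4 = (938^2)^2 ≡ 1461^2 = 2134521 ≡ 577 (mod 1699)
938^8 = (938^4)^2 ≡ 577^2 = 332929 ≡ 1624 (mod 1699)
938^16 = (938^8)^2 ≡ 1624^2 = 2637376 ≡ 528 (mod 1699)
938^32 = (938^16)^2 ≡ 528^2 = 278784 ≡ 148 (mod 1699)
938^57 = 938^32 · 938^16 · 938^8 · 938^1 ≡ 148 · 528 · 1624 · 938 ≡ 114 (mod 1699).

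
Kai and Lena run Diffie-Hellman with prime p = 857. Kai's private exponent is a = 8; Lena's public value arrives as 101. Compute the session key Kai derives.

Shared key K = 101^8 mod 857.
101^1 ≡ 101 (mod 857)
101^2 = (101^1)^2 ≡ 101^2 = 10201 ≡ 774 (mod 857)
101^4 = (101^2)^2 ≡ 774^2 = 599076 ≡ 33 (mod 857)
101^8 = (101^4)^2 ≡ 33^2 = 1089 ≡ 232 (mod 857)

232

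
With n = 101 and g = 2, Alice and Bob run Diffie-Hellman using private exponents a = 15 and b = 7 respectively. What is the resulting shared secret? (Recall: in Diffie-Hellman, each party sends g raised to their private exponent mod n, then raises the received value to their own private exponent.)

Alice sends A = g^a mod n = 2^15 mod 101.
2^1 ≡ 2 (mod 101)
2^2 = (2^1)^2 ≡ 2^2 = 4 ≡ 4 (mod 101)
2^4 = (2^2)^2 ≡ 4^2 = 16 ≡ 16 (mod 101)
2^8 = (2^4)^2 ≡ 16^2 = 256 ≡ 54 (mod 101)
2^15 = 2^8 · 2^4 · 2^2 · 2^1 ≡ 54 · 16 · 4 · 2 ≡ 44 (mod 101).
So A = 44. Bob then computes K = A^b mod n = 44^7 mod 101.
44^1 ≡ 44 (mod 101)
44^2 = (44^1)^2 ≡ 44^2 = 1936 ≡ 17 (mod 101)
44^4 = (44^2)^2 ≡ 17^2 = 289 ≡ 87 (mod 101)
44^7 = 44^4 · 44^2 · 44^1 ≡ 87 · 17 · 44 ≡ 32 (mod 101).

32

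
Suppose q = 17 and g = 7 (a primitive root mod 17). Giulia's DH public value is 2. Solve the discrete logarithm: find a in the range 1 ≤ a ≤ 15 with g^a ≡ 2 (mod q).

10

Try successive powers of 7 modulo 17:
7^1 ≡ 7
7^2 ≡ 15
7^3 ≡ 3
7^4 ≡ 4
7^5 ≡ 11
7^6 ≡ 9
7^7 ≡ 12
7^8 ≡ 16
7^9 ≡ 10
7^10 ≡ 2
Found: a = 10.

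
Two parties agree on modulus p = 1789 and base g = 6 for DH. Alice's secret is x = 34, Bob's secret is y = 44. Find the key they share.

1673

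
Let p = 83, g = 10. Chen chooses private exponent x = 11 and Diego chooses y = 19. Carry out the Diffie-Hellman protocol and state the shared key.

Chen sends A = g^x mod p = 10^11 mod 83.
10^1 ≡ 10 (mod 83)
10^2 = (10^1)^2 ≡ 10^2 = 100 ≡ 17 (mod 83)
10^4 = (10^2)^2 ≡ 17^2 = 289 ≡ 40 (mod 83)
10^8 = (10^4)^2 ≡ 40^2 = 1600 ≡ 23 (mod 83)
10^11 = 10^8 · 10^2 · 10^1 ≡ 23 · 17 · 10 ≡ 9 (mod 83).
So A = 9. Diego then computes K = A^y mod p = 9^19 mod 83.
9^1 ≡ 9 (mod 83)
9^2 = (9^1)^2 ≡ 9^2 = 81 ≡ 81 (mod 83)
9^4 = (9^2)^2 ≡ 81^2 = 6561 ≡ 4 (mod 83)
9^8 = (9^4)^2 ≡ 4^2 = 16 ≡ 16 (mod 83)
9^16 = (9^8)^2 ≡ 16^2 = 256 ≡ 7 (mod 83)
9^19 = 9^16 · 9^2 · 9^1 ≡ 7 · 81 · 9 ≡ 40 (mod 83).

40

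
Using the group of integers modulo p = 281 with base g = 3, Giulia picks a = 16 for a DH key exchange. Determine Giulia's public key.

50

Public value = 3^{16} \pmod{281}.
3^1 ≡ 3 (mod 281)
3^2 = (3^1)^2 ≡ 3^2 = 9 ≡ 9 (mod 281)
3^4 = (3^2)^2 ≡ 9^2 = 81 ≡ 81 (mod 281)
3^8 = (3^4)^2 ≡ 81^2 = 6561 ≡ 98 (mod 281)
3^16 = (3^8)^2 ≡ 98^2 = 9604 ≡ 50 (mod 281)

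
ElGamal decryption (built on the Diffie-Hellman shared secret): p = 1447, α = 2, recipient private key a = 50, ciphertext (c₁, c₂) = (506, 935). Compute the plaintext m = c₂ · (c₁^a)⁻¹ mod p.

892

Shared mask s = c₁^a mod p = 506^50 mod 1447.
506^1 ≡ 506 (mod 1447)
506^2 = (506^1)^2 ≡ 506^2 = 256036 ≡ 1364 (mod 1447)
506^4 = (506^2)^2 ≡ 1364^2 = 1860496 ≡ 1101 (mod 1447)
506^8 = (506^4)^2 ≡ 1101^2 = 1212201 ≡ 1062 (mod 1447)
506^16 = (506^8)^2 ≡ 1062^2 = 1127844 ≡ 631 (mod 1447)
506^32 = (506^16)^2 ≡ 631^2 = 398161 ≡ 236 (mod 1447)
506^50 = 506^32 · 506^16 · 506^2 ≡ 236 · 631 · 1364 ≡ 246 (mod 1447).
So s = 246; s⁻¹ ≡ 100 (mod 1447).
m = c₂ · s⁻¹ mod 1447 = 935 · 100 mod 1447 = 892.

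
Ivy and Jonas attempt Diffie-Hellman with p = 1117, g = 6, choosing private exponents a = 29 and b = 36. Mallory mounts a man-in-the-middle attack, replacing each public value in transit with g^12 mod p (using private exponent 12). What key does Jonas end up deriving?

449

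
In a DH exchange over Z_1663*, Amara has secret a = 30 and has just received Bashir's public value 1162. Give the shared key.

Shared key K = 1162^30 mod 1663.
1162^1 ≡ 1162 (mod 1663)
1162^2 = (1162^1)^2 ≡ 1162^2 = 1350244 ≡ 1551 (mod 1663)
1162^4 = (1162^2)^2 ≡ 1551^2 = 2405601 ≡ 903 (mod 1663)
1162^8 = (1162^4)^2 ≡ 903^2 = 815409 ≡ 539 (mod 1663)
1162^16 = (1162^8)^2 ≡ 539^2 = 290521 ≡ 1159 (mod 1663)
1162^30 = 1162^16 · 1162^8 · 1162^4 · 1162^2 ≡ 1159 · 539 · 903 · 1551 ≡ 1058 (mod 1663).

1058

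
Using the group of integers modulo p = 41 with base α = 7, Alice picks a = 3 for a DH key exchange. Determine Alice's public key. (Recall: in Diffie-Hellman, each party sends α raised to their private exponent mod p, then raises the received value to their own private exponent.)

Public value = 7^3 mod 41.
7^1 ≡ 7 (mod 41)
7^2 = (7^1)^2 ≡ 7^2 = 49 ≡ 8 (mod 41)
7^3 = 7^2 · 7^1 ≡ 8 · 7 ≡ 15 (mod 41).

15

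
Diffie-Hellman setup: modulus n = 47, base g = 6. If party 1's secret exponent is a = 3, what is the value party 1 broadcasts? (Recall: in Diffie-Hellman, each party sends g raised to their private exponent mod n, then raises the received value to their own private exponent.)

28

Public value = 6^{3} \pmod{47}.
6^1 ≡ 6 (mod 47)
6^2 = (6^1)^2 ≡ 6^2 = 36 ≡ 36 (mod 47)
6^3 = 6^2 · 6^1 ≡ 36 · 6 ≡ 28 (mod 47).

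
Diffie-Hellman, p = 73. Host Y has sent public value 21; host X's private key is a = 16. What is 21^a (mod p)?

64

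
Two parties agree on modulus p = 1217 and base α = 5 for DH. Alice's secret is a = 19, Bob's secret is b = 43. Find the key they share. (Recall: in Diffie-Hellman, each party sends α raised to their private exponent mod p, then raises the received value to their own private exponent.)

394

Alice sends A = α^a mod p = 5^19 mod 1217.
5^1 ≡ 5 (mod 1217)
5^2 = (5^1)^2 ≡ 5^2 = 25 ≡ 25 (mod 1217)
5^4 = (5^2)^2 ≡ 25^2 = 625 ≡ 625 (mod 1217)
5^8 = (5^4)^2 ≡ 625^2 = 390625 ≡ 1185 (mod 1217)
5^16 = (5^8)^2 ≡ 1185^2 = 1404225 ≡ 1024 (mod 1217)
5^19 = 5^16 · 5^2 · 5^1 ≡ 1024 · 25 · 5 ≡ 215 (mod 1217).
So A = 215. Bob then computes K = A^b mod p = 215^43 mod 1217.
215^1 ≡ 215 (mod 1217)
215^2 = (215^1)^2 ≡ 215^2 = 46225 ≡ 1196 (mod 1217)
215^4 = (215^2)^2 ≡ 1196^2 = 1430416 ≡ 441 (mod 1217)
215^8 = (215^4)^2 ≡ 441^2 = 194481 ≡ 978 (mod 1217)
215^16 = (215^8)^2 ≡ 978^2 = 956484 ≡ 1139 (mod 1217)
215^32 = (215^16)^2 ≡ 1139^2 = 1297321 ≡ 1216 (mod 1217)
215^43 = 215^32 · 215^8 · 215^2 · 215^1 ≡ 1216 · 978 · 1196 · 215 ≡ 394 (mod 1217).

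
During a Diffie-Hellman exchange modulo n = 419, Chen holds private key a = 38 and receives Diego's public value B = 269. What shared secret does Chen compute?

Shared key K = 269^38 mod 419.
269^1 ≡ 269 (mod 419)
269^2 = (269^1)^2 ≡ 269^2 = 72361 ≡ 293 (mod 419)
269^4 = (269^2)^2 ≡ 293^2 = 85849 ≡ 373 (mod 419)
269^8 = (269^4)^2 ≡ 373^2 = 139129 ≡ 21 (mod 419)
269^16 = (269^8)^2 ≡ 21^2 = 441 ≡ 22 (mod 419)
269^32 = (269^16)^2 ≡ 22^2 = 484 ≡ 65 (mod 419)
269^38 = 269^32 · 269^4 · 269^2 ≡ 65 · 373 · 293 ≡ 59 (mod 419).

59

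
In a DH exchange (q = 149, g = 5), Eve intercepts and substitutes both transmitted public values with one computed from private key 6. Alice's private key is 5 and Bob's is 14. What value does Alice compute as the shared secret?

Alice receives Eve's public value M = 5^6 mod 149 instead of the honest one.
5^1 ≡ 5 (mod 149)
5^2 = (5^1)^2 ≡ 5^2 = 25 ≡ 25 (mod 149)
5^4 = (5^2)^2 ≡ 25^2 = 625 ≡ 29 (mod 149)
5^6 = 5^4 · 5^2 ≡ 29 · 25 ≡ 129 (mod 149).
So M = 129. Alice computes K = M^5 mod 149.
129^1 ≡ 129 (mod 149)
129^2 = (129^1)^2 ≡ 129^2 = 16641 ≡ 102 (mod 149)
129^4 = (129^2)^2 ≡ 102^2 = 10404 ≡ 123 (mod 149)
129^5 = 129^4 · 129^1 ≡ 123 · 129 ≡ 73 (mod 149).

73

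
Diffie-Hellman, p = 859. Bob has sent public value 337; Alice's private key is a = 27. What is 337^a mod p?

Shared key K = 337^27 mod 859.
337^1 ≡ 337 (mod 859)
337^2 = (337^1)^2 ≡ 337^2 = 113569 ≡ 181 (mod 859)
337^4 = (337^2)^2 ≡ 181^2 = 32761 ≡ 119 (mod 859)
337^8 = (337^4)^2 ≡ 119^2 = 14161 ≡ 417 (mod 859)
337^16 = (337^8)^2 ≡ 417^2 = 173889 ≡ 371 (mod 859)
337^27 = 337^16 · 337^8 · 337^2 · 337^1 ≡ 371 · 417 · 181 · 337 ≡ 696 (mod 859).

696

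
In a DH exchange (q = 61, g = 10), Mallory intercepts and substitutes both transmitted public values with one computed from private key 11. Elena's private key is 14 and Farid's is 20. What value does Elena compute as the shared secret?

4

Elena receives Mallory's public value M = 10^11 mod 61 instead of the honest one.
10^1 ≡ 10 (mod 61)
10^2 = (10^1)^2 ≡ 10^2 = 100 ≡ 39 (mod 61)
10^4 = (10^2)^2 ≡ 39^2 = 1521 ≡ 57 (mod 61)
10^8 = (10^4)^2 ≡ 57^2 = 3249 ≡ 16 (mod 61)
10^11 = 10^8 · 10^2 · 10^1 ≡ 16 · 39 · 10 ≡ 18 (mod 61).
So M = 18. Elena computes K = M^14 mod 61.
18^1 ≡ 18 (mod 61)
18^2 = (18^1)^2 ≡ 18^2 = 324 ≡ 19 (mod 61)
18^4 = (18^2)^2 ≡ 19^2 = 361 ≡ 56 (mod 61)
18^8 = (18^4)^2 ≡ 56^2 = 3136 ≡ 25 (mod 61)
18^14 = 18^8 · 18^4 · 18^2 ≡ 25 · 56 · 19 ≡ 4 (mod 61).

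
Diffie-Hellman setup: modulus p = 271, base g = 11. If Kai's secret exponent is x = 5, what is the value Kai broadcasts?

Public value = 11^5 (mod 271).
11^1 ≡ 11 (mod 271)
11^2 = (11^1)^2 ≡ 11^2 = 121 ≡ 121 (mod 271)
11^4 = (11^2)^2 ≡ 121^2 = 14641 ≡ 7 (mod 271)
11^5 = 11^4 · 11^1 ≡ 7 · 11 ≡ 77 (mod 271).

77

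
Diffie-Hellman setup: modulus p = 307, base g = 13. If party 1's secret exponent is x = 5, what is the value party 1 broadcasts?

130

Public value = 13^5 mod 307.
13^1 ≡ 13 (mod 307)
13^2 = (13^1)^2 ≡ 13^2 = 169 ≡ 169 (mod 307)
13^4 = (13^2)^2 ≡ 169^2 = 28561 ≡ 10 (mod 307)
13^5 = 13^4 · 13^1 ≡ 10 · 13 ≡ 130 (mod 307).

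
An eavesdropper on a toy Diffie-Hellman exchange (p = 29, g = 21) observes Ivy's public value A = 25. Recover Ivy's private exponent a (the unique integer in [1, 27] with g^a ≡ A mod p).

24

Try successive powers of 21 modulo 29:
21^1 ≡ 21
21^2 ≡ 6
21^3 ≡ 10
21^4 ≡ 7
21^5 ≡ 2
21^6 ≡ 13
21^7 ≡ 12
21^8 ≡ 20
21^9 ≡ 14
21^10 ≡ 4
21^11 ≡ 26
21^12 ≡ 24
21^13 ≡ 11
21^14 ≡ 28
21^15 ≡ 8
21^16 ≡ 23
21^17 ≡ 19
21^18 ≡ 22
21^19 ≡ 27
21^20 ≡ 16
21^21 ≡ 17
21^22 ≡ 9
21^23 ≡ 15
21^24 ≡ 25
Found: a = 24.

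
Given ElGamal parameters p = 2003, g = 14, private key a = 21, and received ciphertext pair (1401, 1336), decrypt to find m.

Shared mask s = c₁^a mod p = 1401^21 mod 2003.
1401^1 ≡ 1401 (mod 2003)
1401^2 = (1401^1)^2 ≡ 1401^2 = 1962801 ≡ 1864 (mod 2003)
1401^4 = (1401^2)^2 ≡ 1864^2 = 3474496 ≡ 1294 (mod 2003)
1401^8 = (1401^4)^2 ≡ 1294^2 = 1674436 ≡ 1931 (mod 2003)
1401^16 = (1401^8)^2 ≡ 1931^2 = 3728761 ≡ 1178 (mod 2003)
1401^21 = 1401^16 · 1401^4 · 1401^1 ≡ 1178 · 1294 · 1401 ≡ 547 (mod 2003).
So s = 547; s⁻¹ ≡ 1754 (mod 2003).
m = c₂ · s⁻¹ mod 2003 = 1336 · 1754 mod 2003 = 1837.

1837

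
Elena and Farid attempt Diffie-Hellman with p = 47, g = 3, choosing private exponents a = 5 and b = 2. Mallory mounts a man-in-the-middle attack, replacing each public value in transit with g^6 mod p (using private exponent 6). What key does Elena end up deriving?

Elena receives Mallory's public value M = 3^6 mod 47 instead of the honest one.
3^1 ≡ 3 (mod 47)
3^2 = (3^1)^2 ≡ 3^2 = 9 ≡ 9 (mod 47)
3^4 = (3^2)^2 ≡ 9^2 = 81 ≡ 34 (mod 47)
3^6 = 3^4 · 3^2 ≡ 34 · 9 ≡ 24 (mod 47).
So M = 24. Elena computes K = M^5 mod 47.
24^1 ≡ 24 (mod 47)
24^2 = (24^1)^2 ≡ 24^2 = 576 ≡ 12 (mod 47)
24^4 = (24^2)^2 ≡ 12^2 = 144 ≡ 3 (mod 47)
24^5 = 24^4 · 24^1 ≡ 3 · 24 ≡ 25 (mod 47).

25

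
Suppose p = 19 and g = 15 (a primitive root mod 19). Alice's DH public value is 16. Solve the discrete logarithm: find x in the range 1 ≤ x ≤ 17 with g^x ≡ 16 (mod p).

2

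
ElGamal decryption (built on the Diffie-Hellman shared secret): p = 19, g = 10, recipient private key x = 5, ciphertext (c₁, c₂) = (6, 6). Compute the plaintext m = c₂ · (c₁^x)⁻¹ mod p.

5

Shared mask s = c₁^x mod p = 6^5 mod 19.
6^1 ≡ 6 (mod 19)
6^2 = (6^1)^2 ≡ 6^2 = 36 ≡ 17 (mod 19)
6^4 = (6^2)^2 ≡ 17^2 = 289 ≡ 4 (mod 19)
6^5 = 6^4 · 6^1 ≡ 4 · 6 ≡ 5 (mod 19).
So s = 5; s⁻¹ ≡ 4 (mod 19).
m = c₂ · s⁻¹ mod 19 = 6 · 4 mod 19 = 5.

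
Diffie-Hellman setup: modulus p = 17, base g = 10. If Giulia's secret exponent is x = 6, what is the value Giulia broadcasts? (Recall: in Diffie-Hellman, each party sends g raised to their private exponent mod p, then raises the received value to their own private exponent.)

9

Public value = 10^6 mod 17.
10^1 ≡ 10 (mod 17)
10^2 = (10^1)^2 ≡ 10^2 = 100 ≡ 15 (mod 17)
10^4 = (10^2)^2 ≡ 15^2 = 225 ≡ 4 (mod 17)
10^6 = 10^4 · 10^2 ≡ 4 · 15 ≡ 9 (mod 17).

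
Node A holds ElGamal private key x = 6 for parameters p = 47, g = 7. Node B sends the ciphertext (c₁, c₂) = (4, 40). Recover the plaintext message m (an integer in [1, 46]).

46

Shared mask s = c₁^x mod p = 4^6 mod 47.
4^1 ≡ 4 (mod 47)
4^2 = (4^1)^2 ≡ 4^2 = 16 ≡ 16 (mod 47)
4^4 = (4^2)^2 ≡ 16^2 = 256 ≡ 21 (mod 47)
4^6 = 4^4 · 4^2 ≡ 21 · 16 ≡ 7 (mod 47).
So s = 7; s⁻¹ ≡ 27 (mod 47).
m = c₂ · s⁻¹ mod 47 = 40 · 27 mod 47 = 46.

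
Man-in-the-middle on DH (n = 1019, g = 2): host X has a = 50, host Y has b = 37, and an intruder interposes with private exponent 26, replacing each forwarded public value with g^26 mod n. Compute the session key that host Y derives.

48

Host Y receives an intruder's public value M = 2^26 mod 1019 instead of the honest one.
2^1 ≡ 2 (mod 1019)
2^2 = (2^1)^2 ≡ 2^2 = 4 ≡ 4 (mod 1019)
2^4 = (2^2)^2 ≡ 4^2 = 16 ≡ 16 (mod 1019)
2^8 = (2^4)^2 ≡ 16^2 = 256 ≡ 256 (mod 1019)
2^16 = (2^8)^2 ≡ 256^2 = 65536 ≡ 320 (mod 1019)
2^26 = 2^16 · 2^8 · 2^2 ≡ 320 · 256 · 4 ≡ 581 (mod 1019).
So M = 581. Host Y computes K = M^37 mod 1019.
581^1 ≡ 581 (mod 1019)
581^2 = (581^1)^2 ≡ 581^2 = 337561 ≡ 272 (mod 1019)
581^4 = (581^2)^2 ≡ 272^2 = 73984 ≡ 616 (mod 1019)
581^8 = (581^4)^2 ≡ 616^2 = 379456 ≡ 388 (mod 1019)
581^16 = (581^8)^2 ≡ 388^2 = 150544 ≡ 751 (mod 1019)
581^32 = (581^16)^2 ≡ 751^2 = 564001 ≡ 494 (mod 1019)
581^37 = 581^32 · 581^4 · 581^1 ≡ 494 · 616 · 581 ≡ 48 (mod 1019).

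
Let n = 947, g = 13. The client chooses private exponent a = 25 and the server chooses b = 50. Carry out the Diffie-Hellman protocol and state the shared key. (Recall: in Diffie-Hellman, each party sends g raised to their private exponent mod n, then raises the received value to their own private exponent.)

198

The server sends B = g^b mod n = 13^50 mod 947.
13^1 ≡ 13 (mod 947)
13^2 = (13^1)^2 ≡ 13^2 = 169 ≡ 169 (mod 947)
13^4 = (13^2)^2 ≡ 169^2 = 28561 ≡ 151 (mod 947)
13^8 = (13^4)^2 ≡ 151^2 = 22801 ≡ 73 (mod 947)
13^16 = (13^8)^2 ≡ 73^2 = 5329 ≡ 594 (mod 947)
13^32 = (13^16)^2 ≡ 594^2 = 352836 ≡ 552 (mod 947)
13^50 = 13^32 · 13^16 · 13^2 ≡ 552 · 594 · 169 ≡ 314 (mod 947).
So B = 314. The client then computes K = B^a mod n = 314^25 mod 947.
314^1 ≡ 314 (mod 947)
314^2 = (314^1)^2 ≡ 314^2 = 98596 ≡ 108 (mod 947)
314^4 = (314^2)^2 ≡ 108^2 = 11664 ≡ 300 (mod 947)
314^8 = (314^4)^2 ≡ 300^2 = 90000 ≡ 35 (mod 947)
314^16 = (314^8)^2 ≡ 35^2 = 1225 ≡ 278 (mod 947)
314^25 = 314^16 · 314^8 · 314^1 ≡ 278 · 35 · 314 ≡ 198 (mod 947).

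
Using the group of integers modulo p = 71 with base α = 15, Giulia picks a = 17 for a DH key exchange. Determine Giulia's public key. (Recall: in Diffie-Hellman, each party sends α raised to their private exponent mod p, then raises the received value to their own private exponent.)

Public value = 15^17 (mod 71).
15^1 ≡ 15 (mod 71)
15^2 = (15^1)^2 ≡ 15^2 = 225 ≡ 12 (mod 71)
15^4 = (15^2)^2 ≡ 12^2 = 144 ≡ 2 (mod 71)
15^8 = (15^4)^2 ≡ 2^2 = 4 ≡ 4 (mod 71)
15^16 = (15^8)^2 ≡ 4^2 = 16 ≡ 16 (mod 71)
15^17 = 15^16 · 15^1 ≡ 16 · 15 ≡ 27 (mod 71).

27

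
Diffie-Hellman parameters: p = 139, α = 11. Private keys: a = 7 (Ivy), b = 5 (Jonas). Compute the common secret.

122

Jonas sends B = α^b mod p = 11^5 mod 139.
11^1 ≡ 11 (mod 139)
11^2 = (11^1)^2 ≡ 11^2 = 121 ≡ 121 (mod 139)
11^4 = (11^2)^2 ≡ 121^2 = 14641 ≡ 46 (mod 139)
11^5 = 11^4 · 11^1 ≡ 46 · 11 ≡ 89 (mod 139).
So B = 89. Ivy then computes K = B^a mod p = 89^7 mod 139.
89^1 ≡ 89 (mod 139)
89^2 = (89^1)^2 ≡ 89^2 = 7921 ≡ 137 (mod 139)
89^4 = (89^2)^2 ≡ 137^2 = 18769 ≡ 4 (mod 139)
89^7 = 89^4 · 89^2 · 89^1 ≡ 4 · 137 · 89 ≡ 122 (mod 139).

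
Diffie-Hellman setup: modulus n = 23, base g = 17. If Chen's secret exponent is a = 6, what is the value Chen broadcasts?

Public value = 17^6 mod 23.
17^1 ≡ 17 (mod 23)
17^2 = (17^1)^2 ≡ 17^2 = 289 ≡ 13 (mod 23)
17^4 = (17^2)^2 ≡ 13^2 = 169 ≡ 8 (mod 23)
17^6 = 17^4 · 17^2 ≡ 8 · 13 ≡ 12 (mod 23).

12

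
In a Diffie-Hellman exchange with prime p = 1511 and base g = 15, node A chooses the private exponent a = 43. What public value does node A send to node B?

Public value = 15^43 mod 1511.
15^1 ≡ 15 (mod 1511)
15^2 = (15^1)^2 ≡ 15^2 = 225 ≡ 225 (mod 1511)
15^4 = (15^2)^2 ≡ 225^2 = 50625 ≡ 762 (mod 1511)
15^8 = (15^4)^2 ≡ 762^2 = 580644 ≡ 420 (mod 1511)
15^16 = (15^8)^2 ≡ 420^2 = 176400 ≡ 1124 (mod 1511)
15^32 = (15^16)^2 ≡ 1124^2 = 1263376 ≡ 180 (mod 1511)
15^43 = 15^32 · 15^8 · 15^2 · 15^1 ≡ 180 · 420 · 225 · 15 ≡ 1029 (mod 1511).

1029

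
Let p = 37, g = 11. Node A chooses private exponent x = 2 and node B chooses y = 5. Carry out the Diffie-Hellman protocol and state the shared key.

Node A sends A = g^x mod p = 11^2 mod 37.
11^1 ≡ 11 (mod 37)
11^2 = (11^1)^2 ≡ 11^2 = 121 ≡ 10 (mod 37)
So A = 10. Node B then computes K = A^y mod p = 10^5 mod 37.
10^1 ≡ 10 (mod 37)
10^2 = (10^1)^2 ≡ 10^2 = 100 ≡ 26 (mod 37)
10^4 = (10^2)^2 ≡ 26^2 = 676 ≡ 10 (mod 37)
10^5 = 10^4 · 10^1 ≡ 10 · 10 ≡ 26 (mod 37).

26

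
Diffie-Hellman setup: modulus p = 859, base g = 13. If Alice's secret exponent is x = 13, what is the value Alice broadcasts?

169

Public value = 13^13 mod 859.
13^1 ≡ 13 (mod 859)
13^2 = (13^1)^2 ≡ 13^2 = 169 ≡ 169 (mod 859)
13^4 = (13^2)^2 ≡ 169^2 = 28561 ≡ 214 (mod 859)
13^8 = (13^4)^2 ≡ 214^2 = 45796 ≡ 269 (mod 859)
13^13 = 13^8 · 13^4 · 13^1 ≡ 269 · 214 · 13 ≡ 169 (mod 859).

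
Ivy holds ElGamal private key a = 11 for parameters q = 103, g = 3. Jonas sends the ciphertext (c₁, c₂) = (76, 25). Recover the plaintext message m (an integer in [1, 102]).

Shared mask s = c₁^a mod q = 76^11 mod 103.
76^1 ≡ 76 (mod 103)
76^2 = (76^1)^2 ≡ 76^2 = 5776 ≡ 8 (mod 103)
76^4 = (76^2)^2 ≡ 8^2 = 64 ≡ 64 (mod 103)
76^8 = (76^4)^2 ≡ 64^2 = 4096 ≡ 79 (mod 103)
76^11 = 76^8 · 76^2 · 76^1 ≡ 79 · 8 · 76 ≡ 34 (mod 103).
So s = 34; s⁻¹ ≡ 100 (mod 103).
m = c₂ · s⁻¹ mod 103 = 25 · 100 mod 103 = 28.

28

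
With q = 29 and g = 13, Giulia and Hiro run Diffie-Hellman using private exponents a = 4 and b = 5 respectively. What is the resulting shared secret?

Giulia sends A = g^a mod q = 13^4 mod 29.
13^1 ≡ 13 (mod 29)
13^2 = (13^1)^2 ≡ 13^2 = 169 ≡ 24 (mod 29)
13^4 = (13^2)^2 ≡ 24^2 = 576 ≡ 25 (mod 29)
So A = 25. Hiro then computes K = A^b mod q = 25^5 mod 29.
25^1 ≡ 25 (mod 29)
25^2 = (25^1)^2 ≡ 25^2 = 625 ≡ 16 (mod 29)
25^4 = (25^2)^2 ≡ 16^2 = 256 ≡ 24 (mod 29)
25^5 = 25^4 · 25^1 ≡ 24 · 25 ≡ 20 (mod 29).

20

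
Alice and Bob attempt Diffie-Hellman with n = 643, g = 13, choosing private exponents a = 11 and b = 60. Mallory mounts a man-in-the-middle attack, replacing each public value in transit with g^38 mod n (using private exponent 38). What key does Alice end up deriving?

Alice receives Mallory's public value M = 13^38 mod 643 instead of the honest one.
13^1 ≡ 13 (mod 643)
13^2 = (13^1)^2 ≡ 13^2 = 169 ≡ 169 (mod 643)
13^4 = (13^2)^2 ≡ 169^2 = 28561 ≡ 269 (mod 643)
13^8 = (13^4)^2 ≡ 269^2 = 72361 ≡ 345 (mod 643)
13^16 = (13^8)^2 ≡ 345^2 = 119025 ≡ 70 (mod 643)
13^32 = (13^16)^2 ≡ 70^2 = 4900 ≡ 399 (mod 643)
13^38 = 13^32 · 13^4 · 13^2 ≡ 399 · 269 · 169 ≡ 552 (mod 643).
So M = 552. Alice computes K = M^11 mod 643.
552^1 ≡ 552 (mod 643)
552^2 = (552^1)^2 ≡ 552^2 = 304704 ≡ 565 (mod 643)
552^4 = (552^2)^2 ≡ 565^2 = 319225 ≡ 297 (mod 643)
552^8 = (552^4)^2 ≡ 297^2 = 88209 ≡ 118 (mod 643)
552^11 = 552^8 · 552^2 · 552^1 ≡ 118 · 565 · 552 ≡ 378 (mod 643).

378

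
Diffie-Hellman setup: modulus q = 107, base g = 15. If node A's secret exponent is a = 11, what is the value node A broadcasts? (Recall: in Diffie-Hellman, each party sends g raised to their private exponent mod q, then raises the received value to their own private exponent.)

26

Public value = 15^11 mod 107.
15^1 ≡ 15 (mod 107)
15^2 = (15^1)^2 ≡ 15^2 = 225 ≡ 11 (mod 107)
15^4 = (15^2)^2 ≡ 11^2 = 121 ≡ 14 (mod 107)
15^8 = (15^4)^2 ≡ 14^2 = 196 ≡ 89 (mod 107)
15^11 = 15^8 · 15^2 · 15^1 ≡ 89 · 11 · 15 ≡ 26 (mod 107).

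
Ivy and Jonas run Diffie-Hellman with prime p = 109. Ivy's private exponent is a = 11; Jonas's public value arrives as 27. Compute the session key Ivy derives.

75

Shared key K = 27^11 mod 109.
27^1 ≡ 27 (mod 109)
27^2 = (27^1)^2 ≡ 27^2 = 729 ≡ 75 (mod 109)
27^4 = (27^2)^2 ≡ 75^2 = 5625 ≡ 66 (mod 109)
27^8 = (27^4)^2 ≡ 66^2 = 4356 ≡ 105 (mod 109)
27^11 = 27^8 · 27^2 · 27^1 ≡ 105 · 75 · 27 ≡ 75 (mod 109).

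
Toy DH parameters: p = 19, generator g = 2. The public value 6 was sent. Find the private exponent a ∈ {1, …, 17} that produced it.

Try successive powers of 2 modulo 19:
2^1 ≡ 2
2^2 ≡ 4
2^3 ≡ 8
2^4 ≡ 16
2^5 ≡ 13
2^6 ≡ 7
2^7 ≡ 14
2^8 ≡ 9
2^9 ≡ 18
2^10 ≡ 17
2^11 ≡ 15
2^12 ≡ 11
2^13 ≡ 3
2^14 ≡ 6
Found: a = 14.

14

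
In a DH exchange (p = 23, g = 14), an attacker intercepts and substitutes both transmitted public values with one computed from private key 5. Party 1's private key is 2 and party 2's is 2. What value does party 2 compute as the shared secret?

Party 2 receives an attacker's public value M = 14^5 mod 23 instead of the honest one.
14^1 ≡ 14 (mod 23)
14^2 = (14^1)^2 ≡ 14^2 = 196 ≡ 12 (mod 23)
14^4 = (14^2)^2 ≡ 12^2 = 144 ≡ 6 (mod 23)
14^5 = 14^4 · 14^1 ≡ 6 · 14 ≡ 15 (mod 23).
So M = 15. Party 2 computes K = M^2 mod 23.
15^1 ≡ 15 (mod 23)
15^2 = (15^1)^2 ≡ 15^2 = 225 ≡ 18 (mod 23)

18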